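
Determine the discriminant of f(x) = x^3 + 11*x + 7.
Δ = -6647

For a depressed cubic x^3 + p x + q the discriminant is Δ = -4 p^3 - 27 q^2 = -4*(11)^3 - 27*(7)^2 = -5324 - 1323 = -6647.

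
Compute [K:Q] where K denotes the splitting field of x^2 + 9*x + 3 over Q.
[K:Q] = 2

The discriminant of x^2 + (9)*x + (3) is b^2 - 4c = 81 - (12) = 69. Since 69 is not a perfect square in Q, the polynomial is irreducible over Q. Its two roots generate a degree-2 extension, so [K:Q] = 2.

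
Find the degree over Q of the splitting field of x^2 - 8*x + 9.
[K:Q] = 2

The discriminant of x^2 + (-8)*x + (9) is b^2 - 4c = 64 - (36) = 28. Since 28 is not a perfect square in Q, the polynomial is irreducible over Q. Its two roots generate a degree-2 extension, so [K:Q] = 2.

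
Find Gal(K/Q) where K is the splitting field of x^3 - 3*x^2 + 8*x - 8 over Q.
Gal(K/Q) = S_3 (symmetric group of order 6)

Compute the discriminant of x^3 + (-3)*x^2 + (8)*x + (-8): Δ = -608. Since Δ is not a rational square, the Galois group is not contained in A_3; it must be the full S_3 (irreducibility of the cubic rules out anything smaller).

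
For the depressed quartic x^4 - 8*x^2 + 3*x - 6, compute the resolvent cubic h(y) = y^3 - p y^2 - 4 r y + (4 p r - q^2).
h(y) = y^3 + 8*y^2 + 24*y + 183

Identify coefficients: p = -8, q = 3, r = -6.
Plug into h(y) = y^3 - p y^2 - 4 r y + (4 p r - q^2):
  h(y) = y^3 - (-8) y^2 - 4*(-6) y + (4*(-8)*(-6) - (3)^2)
       = y^3 + (8) y^2 + (24) y + (183).
Simplifying: h(y) = y^3 + 8*y^2 + 24*y + 183.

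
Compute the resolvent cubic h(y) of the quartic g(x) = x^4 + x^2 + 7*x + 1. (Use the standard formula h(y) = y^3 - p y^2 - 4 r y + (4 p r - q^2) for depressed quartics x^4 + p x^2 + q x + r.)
h(y) = y^3 - y^2 - 4*y - 45

Identify coefficients: p = 1, q = 7, r = 1.
Plug into h(y) = y^3 - p y^2 - 4 r y + (4 p r - q^2):
  h(y) = y^3 - (1) y^2 - 4*(1) y + (4*(1)*(1) - (7)^2)
       = y^3 + (-1) y^2 + (-4) y + (-45).
Simplifying: h(y) = y^3 - y^2 - 4*y - 45.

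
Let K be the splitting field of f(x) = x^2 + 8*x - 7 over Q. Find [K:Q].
[K:Q] = 2

The discriminant of x^2 + (8)*x + (-7) is b^2 - 4c = 64 - (-28) = 92. Since 92 is not a perfect square in Q, the polynomial is irreducible over Q. Its two roots generate a degree-2 extension, so [K:Q] = 2.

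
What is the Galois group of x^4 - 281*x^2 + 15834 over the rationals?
Gal(K/Q) = V_4 (Klein four-group, Z/2Z × Z/2Z)

f factors as (x^2 - 203)(x^2 - 78), so the splitting field is K = Q(sqrt(203), sqrt(78)). The elements 203, 78, 15834 are all non-squares in Q, so sqrt(203) and sqrt(78) generate independent quadratic extensions. Thus [K:Q] = 4 and Gal(K/Q) is generated by the two order-2 automorphisms sqrt(203) ↦ -sqrt(203) and sqrt(78) ↦ -sqrt(78), giving V_4.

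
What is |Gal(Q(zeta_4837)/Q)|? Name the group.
|Gal(Q(zeta_4837)/Q)| = phi(4837) = 4140; group ≅ (Z/4837Z)^* ≅ Z/6Z × Z/690Z

The n-th cyclotomic polynomial Φ_4837(x) is the minimal polynomial of zeta_4837 over Q and has degree phi(4837) = 4140. So Q(zeta_4837) is a degree-4140 Galois extension with Galois group (Z/4837Z)^*. By CRT, (Z/4837Z)^* ≅ (Z/7Z)^* × (Z/691Z)^*. Each prime-power unit group is (Z/7Z)^* ≅ Z/6Z; (Z/691Z)^* ≅ Z/690Z. Hence Gal(Q(zeta_4837)/Q) ≅ Z/6Z × Z/690Z.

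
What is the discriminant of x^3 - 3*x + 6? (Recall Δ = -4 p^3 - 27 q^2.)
Δ = -864

For a depressed cubic x^3 + p x + q the discriminant is Δ = -4 p^3 - 27 q^2 = -4*(-3)^3 - 27*(6)^2 = 108 - 972 = -864.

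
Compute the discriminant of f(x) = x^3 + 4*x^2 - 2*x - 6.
Δ = 1524

For x^3 + a x^2 + b x + c the discriminant is Δ = 18 a b c - 4 a^3 c + a^2 b^2 - 4 b^3 - 27 c^2.
Plug a = 4, b = -2, c = -6:
  18*(4)*(-2)*(-6) - 4*(4)^3*(-6) + (4)^2*(-2)^2 - 4*(-2)^3 - 27*(-6)^2
  = 864 + (1536) + 64 + (32) + (-972)
  = 1524.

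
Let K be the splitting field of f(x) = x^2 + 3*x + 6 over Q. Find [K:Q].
[K:Q] = 2

The discriminant of x^2 + (3)*x + (6) is b^2 - 4c = 9 - (24) = -15. Since -15 is not a perfect square in Q, the polynomial is irreducible over Q. Its two roots generate a degree-2 extension, so [K:Q] = 2.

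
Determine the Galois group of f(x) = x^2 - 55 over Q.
Gal(K/Q) = Z/2Z (cyclic of order 2)

x^2 - 55 is irreducible over Q since 55 is not a rational square. The splitting field Q(sqrt(55)) has degree 2 over Q, and its unique nontrivial automorphism is sqrt(55) ↦ -sqrt(55). Hence Gal(Q(sqrt(55))/Q) = Z/2Z.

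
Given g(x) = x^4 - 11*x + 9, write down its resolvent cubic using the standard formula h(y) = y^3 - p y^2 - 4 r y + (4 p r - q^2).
h(y) = y^3 - 36*y - 121

Identify coefficients: p = 0, q = -11, r = 9.
Plug into h(y) = y^3 - p y^2 - 4 r y + (4 p r - q^2):
  h(y) = y^3 - (0) y^2 - 4*(9) y + (4*(0)*(9) - (-11)^2)
       = y^3 + (0) y^2 + (-36) y + (-121).
Simplifying: h(y) = y^3 - 36*y - 121.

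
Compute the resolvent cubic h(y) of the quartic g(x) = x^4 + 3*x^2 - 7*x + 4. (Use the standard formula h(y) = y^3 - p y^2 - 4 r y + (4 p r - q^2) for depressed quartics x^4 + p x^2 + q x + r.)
h(y) = y^3 - 3*y^2 - 16*y - 1

Identify coefficients: p = 3, q = -7, r = 4.
Plug into h(y) = y^3 - p y^2 - 4 r y + (4 p r - q^2):
  h(y) = y^3 - (3) y^2 - 4*(4) y + (4*(3)*(4) - (-7)^2)
       = y^3 + (-3) y^2 + (-16) y + (-1).
Simplifying: h(y) = y^3 - 3*y^2 - 16*y - 1.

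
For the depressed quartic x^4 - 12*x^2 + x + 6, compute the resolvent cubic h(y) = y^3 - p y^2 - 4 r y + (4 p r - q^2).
h(y) = y^3 + 12*y^2 - 24*y - 289

Identify coefficients: p = -12, q = 1, r = 6.
Plug into h(y) = y^3 - p y^2 - 4 r y + (4 p r - q^2):
  h(y) = y^3 - (-12) y^2 - 4*(6) y + (4*(-12)*(6) - (1)^2)
       = y^3 + (12) y^2 + (-24) y + (-289).
Simplifying: h(y) = y^3 + 12*y^2 - 24*y - 289.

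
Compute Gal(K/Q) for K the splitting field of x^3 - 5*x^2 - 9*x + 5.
Gal(K/Q) = A_3 (cyclic of order 3)

Compute the discriminant of x^3 + (-5)*x^2 + (-9)*x + (5): Δ = 10816. Since Δ is a perfect square (Δ = 104^2), the Galois group is contained in A_3. Irreducibility forces the group to be transitive on three roots, so Gal = A_3.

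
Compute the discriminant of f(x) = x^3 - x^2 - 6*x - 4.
Δ = 20

For x^3 + a x^2 + b x + c the discriminant is Δ = 18 a b c - 4 a^3 c + a^2 b^2 - 4 b^3 - 27 c^2.
Plug a = -1, b = -6, c = -4:
  18*(-1)*(-6)*(-4) - 4*(-1)^3*(-4) + (-1)^2*(-6)^2 - 4*(-6)^3 - 27*(-4)^2
  = -432 + (-16) + 36 + (864) + (-432)
  = 20.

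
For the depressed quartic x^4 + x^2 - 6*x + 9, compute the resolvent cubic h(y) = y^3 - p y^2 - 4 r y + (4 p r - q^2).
h(y) = y^3 - y^2 - 36*y

Identify coefficients: p = 1, q = -6, r = 9.
Plug into h(y) = y^3 - p y^2 - 4 r y + (4 p r - q^2):
  h(y) = y^3 - (1) y^2 - 4*(9) y + (4*(1)*(9) - (-6)^2)
       = y^3 + (-1) y^2 + (-36) y + (0).
Simplifying: h(y) = y^3 - y^2 - 36*y.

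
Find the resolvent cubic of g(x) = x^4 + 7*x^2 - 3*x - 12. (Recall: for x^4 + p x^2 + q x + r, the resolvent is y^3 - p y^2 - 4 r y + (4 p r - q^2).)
h(y) = y^3 - 7*y^2 + 48*y - 345

Identify coefficients: p = 7, q = -3, r = -12.
Plug into h(y) = y^3 - p y^2 - 4 r y + (4 p r - q^2):
  h(y) = y^3 - (7) y^2 - 4*(-12) y + (4*(7)*(-12) - (-3)^2)
       = y^3 + (-7) y^2 + (48) y + (-345).
Simplifying: h(y) = y^3 - 7*y^2 + 48*y - 345.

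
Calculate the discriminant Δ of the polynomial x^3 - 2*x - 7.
Δ = -1291

For a depressed cubic x^3 + p x + q the discriminant is Δ = -4 p^3 - 27 q^2 = -4*(-2)^3 - 27*(-7)^2 = 32 - 1323 = -1291.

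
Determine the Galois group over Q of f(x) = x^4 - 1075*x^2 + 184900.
Gal(K/Q) = Z/2Z (cyclic of order 2)

f factors as (x^2 - 215)(x^2 - 860), so the splitting field is K = Q(sqrt(215), sqrt(860)). The squarefree part of 215 is 215 and the squarefree part of 860 is also 215, so sqrt(215) and sqrt(860) are both rational multiples of sqrt(215). Hence Q(sqrt(215)) = Q(sqrt(860)) = Q(sqrt(215)), and the splitting field collapses to a single degree-2 extension with Galois group Z/2Z.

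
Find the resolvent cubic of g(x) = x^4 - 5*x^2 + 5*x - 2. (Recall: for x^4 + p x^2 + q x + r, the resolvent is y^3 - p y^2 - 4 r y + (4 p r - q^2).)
h(y) = y^3 + 5*y^2 + 8*y + 15

Identify coefficients: p = -5, q = 5, r = -2.
Plug into h(y) = y^3 - p y^2 - 4 r y + (4 p r - q^2):
  h(y) = y^3 - (-5) y^2 - 4*(-2) y + (4*(-5)*(-2) - (5)^2)
       = y^3 + (5) y^2 + (8) y + (15).
Simplifying: h(y) = y^3 + 5*y^2 + 8*y + 15.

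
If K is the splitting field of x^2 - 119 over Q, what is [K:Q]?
[K:Q] = 2

The polynomial x^2 - 119 is irreducible over Q since 119 is not a perfect square. Its splitting field is Q(sqrt(119)), which has degree 2 over Q.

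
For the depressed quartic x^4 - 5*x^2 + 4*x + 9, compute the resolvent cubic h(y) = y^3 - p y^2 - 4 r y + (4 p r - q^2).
h(y) = y^3 + 5*y^2 - 36*y - 196

Identify coefficients: p = -5, q = 4, r = 9.
Plug into h(y) = y^3 - p y^2 - 4 r y + (4 p r - q^2):
  h(y) = y^3 - (-5) y^2 - 4*(9) y + (4*(-5)*(9) - (4)^2)
       = y^3 + (5) y^2 + (-36) y + (-196).
Simplifying: h(y) = y^3 + 5*y^2 - 36*y - 196.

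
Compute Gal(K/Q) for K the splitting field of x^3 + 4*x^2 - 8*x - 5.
Gal(K/Q) = S_3 (symmetric group of order 6)

Compute the discriminant of x^3 + (4)*x^2 + (-8)*x + (-5): Δ = 6557. Since Δ is not a rational square, the Galois group is not contained in A_3; it must be the full S_3 (irreducibility of the cubic rules out anything smaller).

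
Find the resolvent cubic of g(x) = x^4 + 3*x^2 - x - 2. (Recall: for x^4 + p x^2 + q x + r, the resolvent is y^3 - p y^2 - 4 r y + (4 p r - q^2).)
h(y) = y^3 - 3*y^2 + 8*y - 25

Identify coefficients: p = 3, q = -1, r = -2.
Plug into h(y) = y^3 - p y^2 - 4 r y + (4 p r - q^2):
  h(y) = y^3 - (3) y^2 - 4*(-2) y + (4*(3)*(-2) - (-1)^2)
       = y^3 + (-3) y^2 + (8) y + (-25).
Simplifying: h(y) = y^3 - 3*y^2 + 8*y - 25.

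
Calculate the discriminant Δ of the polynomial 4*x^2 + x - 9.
Δ = 145

For a quadratic a x^2 + b x + c the discriminant is Δ = b^2 - 4ac = (1)^2 - 4*(4)*(-9) = 1 - (-144) = 145.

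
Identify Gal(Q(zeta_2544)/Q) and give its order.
|Gal(Q(zeta_2544)/Q)| = phi(2544) = 832; group ≅ (Z/2544Z)^* ≅ Z/2Z × Z/2Z × Z/4Z × Z/52Z

The n-th cyclotomic polynomial Φ_2544(x) is the minimal polynomial of zeta_2544 over Q and has degree phi(2544) = 832. So Q(zeta_2544) is a degree-832 Galois extension with Galois group (Z/2544Z)^*. By CRT, (Z/2544Z)^* ≅ (Z/16Z)^* × (Z/3Z)^* × (Z/53Z)^*. Each prime-power unit group is (Z/16Z)^* ≅ Z/2Z × Z/4Z; (Z/3Z)^* ≅ Z/2Z; (Z/53Z)^* ≅ Z/52Z. Hence Gal(Q(zeta_2544)/Q) ≅ Z/2Z × Z/2Z × Z/4Z × Z/52Z.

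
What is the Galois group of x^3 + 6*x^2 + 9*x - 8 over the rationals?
Gal(K/Q) = S_3 (symmetric group of order 6)

Compute the discriminant of x^3 + (6)*x^2 + (9)*x + (-8): Δ = -2592. Since Δ is not a rational square, the Galois group is not contained in A_3; it must be the full S_3 (irreducibility of the cubic rules out anything smaller).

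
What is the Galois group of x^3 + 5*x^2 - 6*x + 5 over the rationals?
Gal(K/Q) = S_3 (symmetric group of order 6)

Compute the discriminant of x^3 + (5)*x^2 + (-6)*x + (5): Δ = -4111. Since Δ is not a rational square, the Galois group is not contained in A_3; it must be the full S_3 (irreducibility of the cubic rules out anything smaller).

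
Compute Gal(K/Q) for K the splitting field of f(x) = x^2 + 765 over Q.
Gal(K/Q) = Z/2Z (cyclic of order 2)

x^2 + 765 is irreducible over Q since -765 is not a rational square. The splitting field Q(sqrt(-765)) has degree 2 over Q, and its unique nontrivial automorphism is sqrt(-765) ↦ -sqrt(-765). Hence Gal(Q(sqrt(-765))/Q) = Z/2Z.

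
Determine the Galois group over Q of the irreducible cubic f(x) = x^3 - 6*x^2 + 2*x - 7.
Gal(K/Q) = S_3 (symmetric group of order 6)

Compute the discriminant of x^3 + (-6)*x^2 + (2)*x + (-7): Δ = -5747. Since Δ is not a rational square, the Galois group is not contained in A_3; it must be the full S_3 (irreducibility of the cubic rules out anything smaller).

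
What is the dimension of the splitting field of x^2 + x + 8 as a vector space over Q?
[K:Q] = 2

The discriminant of x^2 + (1)*x + (8) is b^2 - 4c = 1 - (32) = -31. Since -31 is not a perfect square in Q, the polynomial is irreducible over Q. Its two roots generate a degree-2 extension, so [K:Q] = 2.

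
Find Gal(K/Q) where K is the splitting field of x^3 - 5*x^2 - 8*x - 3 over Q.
Gal(K/Q) = S_3 (symmetric group of order 6)

Compute the discriminant of x^3 + (-5)*x^2 + (-8)*x + (-3): Δ = -255. Since Δ is not a rational square, the Galois group is not contained in A_3; it must be the full S_3 (irreducibility of the cubic rules out anything smaller).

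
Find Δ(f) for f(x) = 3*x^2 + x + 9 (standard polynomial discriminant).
Δ = -107

For a quadratic a x^2 + b x + c the discriminant is Δ = b^2 - 4ac = (1)^2 - 4*(3)*(9) = 1 - (108) = -107.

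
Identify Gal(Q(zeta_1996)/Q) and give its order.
|Gal(Q(zeta_1996)/Q)| = phi(1996) = 996; group ≅ (Z/1996Z)^* ≅ Z/2Z × Z/498Z

The n-th cyclotomic polynomial Φ_1996(x) is the minimal polynomial of zeta_1996 over Q and has degree phi(1996) = 996. So Q(zeta_1996) is a degree-996 Galois extension with Galois group (Z/1996Z)^*. By CRT, (Z/1996Z)^* ≅ (Z/4Z)^* × (Z/499Z)^*. Each prime-power unit group is (Z/4Z)^* ≅ Z/2Z; (Z/499Z)^* ≅ Z/498Z. Hence Gal(Q(zeta_1996)/Q) ≅ Z/2Z × Z/498Z.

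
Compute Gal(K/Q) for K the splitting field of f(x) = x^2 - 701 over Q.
Gal(K/Q) = Z/2Z (cyclic of order 2)

x^2 - 701 is irreducible over Q since 701 is not a rational square. The splitting field Q(sqrt(701)) has degree 2 over Q, and its unique nontrivial automorphism is sqrt(701) ↦ -sqrt(701). Hence Gal(Q(sqrt(701))/Q) = Z/2Z.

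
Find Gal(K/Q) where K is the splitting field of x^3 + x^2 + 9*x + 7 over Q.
Gal(K/Q) = S_3 (symmetric group of order 6)

Compute the discriminant of x^3 + (1)*x^2 + (9)*x + (7): Δ = -3052. Since Δ is not a rational square, the Galois group is not contained in A_3; it must be the full S_3 (irreducibility of the cubic rules out anything smaller).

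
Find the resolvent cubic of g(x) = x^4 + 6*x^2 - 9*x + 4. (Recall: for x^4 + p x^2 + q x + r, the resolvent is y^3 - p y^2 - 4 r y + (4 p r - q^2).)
h(y) = y^3 - 6*y^2 - 16*y + 15

Identify coefficients: p = 6, q = -9, r = 4.
Plug into h(y) = y^3 - p y^2 - 4 r y + (4 p r - q^2):
  h(y) = y^3 - (6) y^2 - 4*(4) y + (4*(6)*(4) - (-9)^2)
       = y^3 + (-6) y^2 + (-16) y + (15).
Simplifying: h(y) = y^3 - 6*y^2 - 16*y + 15.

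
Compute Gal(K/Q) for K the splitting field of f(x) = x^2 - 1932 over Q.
Gal(K/Q) = Z/2Z (cyclic of order 2)

x^2 - 1932 is irreducible over Q since 1932 is not a rational square. The splitting field Q(sqrt(1932)) has degree 2 over Q, and its unique nontrivial automorphism is sqrt(1932) ↦ -sqrt(1932). Hence Gal(Q(sqrt(1932))/Q) = Z/2Z.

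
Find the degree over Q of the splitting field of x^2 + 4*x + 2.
[K:Q] = 2

The discriminant of x^2 + (4)*x + (2) is b^2 - 4c = 16 - (8) = 8. Since 8 is not a perfect square in Q, the polynomial is irreducible over Q. Its two roots generate a degree-2 extension, so [K:Q] = 2.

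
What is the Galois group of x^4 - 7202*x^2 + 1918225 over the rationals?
Gal(K/Q) = Z/2Z (cyclic of order 2)

f factors as (x^2 - 6925)(x^2 - 277), so the splitting field is K = Q(sqrt(6925), sqrt(277)). The squarefree part of 6925 is 277 and the squarefree part of 277 is also 277, so sqrt(6925) and sqrt(277) are both rational multiples of sqrt(277). Hence Q(sqrt(6925)) = Q(sqrt(277)) = Q(sqrt(277)), and the splitting field collapses to a single degree-2 extension with Galois group Z/2Z.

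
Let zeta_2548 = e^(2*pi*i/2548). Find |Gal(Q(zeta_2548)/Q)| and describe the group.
|Gal(Q(zeta_2548)/Q)| = phi(2548) = 1008; group ≅ (Z/2548Z)^* ≅ Z/2Z × Z/12Z × Z/42Z

The n-th cyclotomic polynomial Φ_2548(x) is the minimal polynomial of zeta_2548 over Q and has degree phi(2548) = 1008. So Q(zeta_2548) is a degree-1008 Galois extension with Galois group (Z/2548Z)^*. By CRT, (Z/2548Z)^* ≅ (Z/4Z)^* × (Z/49Z)^* × (Z/13Z)^*. Each prime-power unit group is (Z/4Z)^* ≅ Z/2Z; (Z/49Z)^* ≅ Z/42Z; (Z/13Z)^* ≅ Z/12Z. Hence Gal(Q(zeta_2548)/Q) ≅ Z/2Z × Z/12Z × Z/42Z.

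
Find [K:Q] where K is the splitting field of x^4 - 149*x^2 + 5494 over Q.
[K:Q] = 4

f factors as (x^2 - 67)(x^2 - 82); the splitting field is K = Q(sqrt(67), sqrt(82)). Since 67, 82, and 5494 are all non-squares in Q, the three subfields Q(sqrt(67)), Q(sqrt(82)), Q(sqrt(5494)) are distinct degree-2 extensions, so [K:Q] = 4 (Klein four Galois group).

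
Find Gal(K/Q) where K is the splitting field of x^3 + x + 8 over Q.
Gal(K/Q) = S_3 (symmetric group of order 6)

Compute the discriminant of x^3 + (0)*x^2 + (1)*x + (8): Δ = -1732. Since Δ is not a rational square, the Galois group is not contained in A_3; it must be the full S_3 (irreducibility of the cubic rules out anything smaller).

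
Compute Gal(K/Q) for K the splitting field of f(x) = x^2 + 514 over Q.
Gal(K/Q) = Z/2Z (cyclic of order 2)

x^2 + 514 is irreducible over Q since -514 is not a rational square. The splitting field Q(sqrt(-514)) has degree 2 over Q, and its unique nontrivial automorphism is sqrt(-514) ↦ -sqrt(-514). Hence Gal(Q(sqrt(-514))/Q) = Z/2Z.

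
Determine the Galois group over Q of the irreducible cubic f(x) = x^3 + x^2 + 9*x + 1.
Gal(K/Q) = S_3 (symmetric group of order 6)

Compute the discriminant of x^3 + (1)*x^2 + (9)*x + (1): Δ = -2704. Since Δ is not a rational square, the Galois group is not contained in A_3; it must be the full S_3 (irreducibility of the cubic rules out anything smaller).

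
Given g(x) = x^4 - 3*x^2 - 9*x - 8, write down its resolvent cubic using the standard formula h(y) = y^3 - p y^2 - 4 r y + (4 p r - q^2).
h(y) = y^3 + 3*y^2 + 32*y + 15

Identify coefficients: p = -3, q = -9, r = -8.
Plug into h(y) = y^3 - p y^2 - 4 r y + (4 p r - q^2):
  h(y) = y^3 - (-3) y^2 - 4*(-8) y + (4*(-3)*(-8) - (-9)^2)
       = y^3 + (3) y^2 + (32) y + (15).
Simplifying: h(y) = y^3 + 3*y^2 + 32*y + 15.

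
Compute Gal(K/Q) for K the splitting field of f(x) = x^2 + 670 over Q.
Gal(K/Q) = Z/2Z (cyclic of order 2)

x^2 + 670 is irreducible over Q since -670 is not a rational square. The splitting field Q(sqrt(-670)) has degree 2 over Q, and its unique nontrivial automorphism is sqrt(-670) ↦ -sqrt(-670). Hence Gal(Q(sqrt(-670))/Q) = Z/2Z.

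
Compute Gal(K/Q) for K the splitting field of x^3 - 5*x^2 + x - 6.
Gal(K/Q) = S_3 (symmetric group of order 6)

Compute the discriminant of x^3 + (-5)*x^2 + (1)*x + (-6): Δ = -3411. Since Δ is not a rational square, the Galois group is not contained in A_3; it must be the full S_3 (irreducibility of the cubic rules out anything smaller).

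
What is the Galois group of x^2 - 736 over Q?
Gal(K/Q) = Z/2Z (cyclic of order 2)

x^2 - 736 is irreducible over Q since 736 is not a rational square. The splitting field Q(sqrt(736)) has degree 2 over Q, and its unique nontrivial automorphism is sqrt(736) ↦ -sqrt(736). Hence Gal(Q(sqrt(736))/Q) = Z/2Z.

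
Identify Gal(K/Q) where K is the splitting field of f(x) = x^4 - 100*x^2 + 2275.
Gal(K/Q) = V_4 (Klein four-group, Z/2Z × Z/2Z)

f factors as (x^2 - 35)(x^2 - 65), so the splitting field is K = Q(sqrt(35), sqrt(65)). The elements 35, 65, 2275 are all non-squares in Q, so sqrt(35) and sqrt(65) generate independent quadratic extensions. Thus [K:Q] = 4 and Gal(K/Q) is generated by the two order-2 automorphisms sqrt(35) ↦ -sqrt(35) and sqrt(65) ↦ -sqrt(65), giving V_4.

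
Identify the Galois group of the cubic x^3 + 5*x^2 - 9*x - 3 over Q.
Gal(K/Q) = S_3 (symmetric group of order 6)

Compute the discriminant of x^3 + (5)*x^2 + (-9)*x + (-3): Δ = 8628. Since Δ is not a rational square, the Galois group is not contained in A_3; it must be the full S_3 (irreducibility of the cubic rules out anything smaller).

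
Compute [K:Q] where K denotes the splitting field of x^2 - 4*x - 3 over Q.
[K:Q] = 2

The discriminant of x^2 + (-4)*x + (-3) is b^2 - 4c = 16 - (-12) = 28. Since 28 is not a perfect square in Q, the polynomial is irreducible over Q. Its two roots generate a degree-2 extension, so [K:Q] = 2.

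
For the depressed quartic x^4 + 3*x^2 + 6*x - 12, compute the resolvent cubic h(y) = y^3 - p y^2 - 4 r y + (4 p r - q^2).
h(y) = y^3 - 3*y^2 + 48*y - 180

Identify coefficients: p = 3, q = 6, r = -12.
Plug into h(y) = y^3 - p y^2 - 4 r y + (4 p r - q^2):
  h(y) = y^3 - (3) y^2 - 4*(-12) y + (4*(3)*(-12) - (6)^2)
       = y^3 + (-3) y^2 + (48) y + (-180).
Simplifying: h(y) = y^3 - 3*y^2 + 48*y - 180.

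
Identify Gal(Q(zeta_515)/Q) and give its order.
|Gal(Q(zeta_515)/Q)| = phi(515) = 408; group ≅ (Z/515Z)^* ≅ Z/4Z × Z/102Z

The n-th cyclotomic polynomial Φ_515(x) is the minimal polynomial of zeta_515 over Q and has degree phi(515) = 408. So Q(zeta_515) is a degree-408 Galois extension with Galois group (Z/515Z)^*. By CRT, (Z/515Z)^* ≅ (Z/5Z)^* × (Z/103Z)^*. Each prime-power unit group is (Z/5Z)^* ≅ Z/4Z; (Z/103Z)^* ≅ Z/102Z. Hence Gal(Q(zeta_515)/Q) ≅ Z/4Z × Z/102Z.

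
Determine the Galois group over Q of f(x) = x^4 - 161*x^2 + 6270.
Gal(K/Q) = V_4 (Klein four-group, Z/2Z × Z/2Z)

f factors as (x^2 - 95)(x^2 - 66), so the splitting field is K = Q(sqrt(95), sqrt(66)). The elements 95, 66, 6270 are all non-squares in Q, so sqrt(95) and sqrt(66) generate independent quadratic extensions. Thus [K:Q] = 4 and Gal(K/Q) is generated by the two order-2 automorphisms sqrt(95) ↦ -sqrt(95) and sqrt(66) ↦ -sqrt(66), giving V_4.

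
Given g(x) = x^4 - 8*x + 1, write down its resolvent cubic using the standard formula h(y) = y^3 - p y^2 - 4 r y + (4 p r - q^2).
h(y) = y^3 - 4*y - 64

Identify coefficients: p = 0, q = -8, r = 1.
Plug into h(y) = y^3 - p y^2 - 4 r y + (4 p r - q^2):
  h(y) = y^3 - (0) y^2 - 4*(1) y + (4*(0)*(1) - (-8)^2)
       = y^3 + (0) y^2 + (-4) y + (-64).
Simplifying: h(y) = y^3 - 4*y - 64.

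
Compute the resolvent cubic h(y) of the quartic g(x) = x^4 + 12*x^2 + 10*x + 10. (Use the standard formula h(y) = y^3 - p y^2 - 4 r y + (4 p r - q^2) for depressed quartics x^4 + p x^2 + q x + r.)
h(y) = y^3 - 12*y^2 - 40*y + 380

Identify coefficients: p = 12, q = 10, r = 10.
Plug into h(y) = y^3 - p y^2 - 4 r y + (4 p r - q^2):
  h(y) = y^3 - (12) y^2 - 4*(10) y + (4*(12)*(10) - (10)^2)
       = y^3 + (-12) y^2 + (-40) y + (380).
Simplifying: h(y) = y^3 - 12*y^2 - 40*y + 380.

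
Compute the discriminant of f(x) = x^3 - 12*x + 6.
Δ = 5940

For a depressed cubic x^3 + p x + q the discriminant is Δ = -4 p^3 - 27 q^2 = -4*(-12)^3 - 27*(6)^2 = 6912 - 972 = 5940.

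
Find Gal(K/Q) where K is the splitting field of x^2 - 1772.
Gal(K/Q) = Z/2Z (cyclic of order 2)

x^2 - 1772 is irreducible over Q since 1772 is not a rational square. The splitting field Q(sqrt(1772)) has degree 2 over Q, and its unique nontrivial automorphism is sqrt(1772) ↦ -sqrt(1772). Hence Gal(Q(sqrt(1772))/Q) = Z/2Z.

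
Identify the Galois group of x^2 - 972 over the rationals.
Gal(K/Q) = Z/2Z (cyclic of order 2)

x^2 - 972 is irreducible over Q since 972 is not a rational square. The splitting field Q(sqrt(972)) has degree 2 over Q, and its unique nontrivial automorphism is sqrt(972) ↦ -sqrt(972). Hence Gal(Q(sqrt(972))/Q) = Z/2Z.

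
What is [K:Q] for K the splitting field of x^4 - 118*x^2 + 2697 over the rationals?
[K:Q] = 4

f factors as (x^2 - 87)(x^2 - 31); the splitting field is K = Q(sqrt(87), sqrt(31)). Since 87, 31, and 2697 are all non-squares in Q, the three subfields Q(sqrt(87)), Q(sqrt(31)), Q(sqrt(2697)) are distinct degree-2 extensions, so [K:Q] = 4 (Klein four Galois group).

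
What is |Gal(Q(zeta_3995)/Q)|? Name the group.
|Gal(Q(zeta_3995)/Q)| = phi(3995) = 2944; group ≅ (Z/3995Z)^* ≅ Z/4Z × Z/16Z × Z/46Z

The n-th cyclotomic polynomial Φ_3995(x) is the minimal polynomial of zeta_3995 over Q and has degree phi(3995) = 2944. So Q(zeta_3995) is a degree-2944 Galois extension with Galois group (Z/3995Z)^*. By CRT, (Z/3995Z)^* ≅ (Z/5Z)^* × (Z/17Z)^* × (Z/47Z)^*. Each prime-power unit group is (Z/5Z)^* ≅ Z/4Z; (Z/17Z)^* ≅ Z/16Z; (Z/47Z)^* ≅ Z/46Z. Hence Gal(Q(zeta_3995)/Q) ≅ Z/4Z × Z/16Z × Z/46Z.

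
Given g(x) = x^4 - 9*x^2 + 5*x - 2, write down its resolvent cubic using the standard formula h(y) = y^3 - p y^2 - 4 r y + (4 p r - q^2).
h(y) = y^3 + 9*y^2 + 8*y + 47

Identify coefficients: p = -9, q = 5, r = -2.
Plug into h(y) = y^3 - p y^2 - 4 r y + (4 p r - q^2):
  h(y) = y^3 - (-9) y^2 - 4*(-2) y + (4*(-9)*(-2) - (5)^2)
       = y^3 + (9) y^2 + (8) y + (47).
Simplifying: h(y) = y^3 + 9*y^2 + 8*y + 47.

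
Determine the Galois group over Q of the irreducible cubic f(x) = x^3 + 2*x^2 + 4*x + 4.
Gal(K/Q) = S_3 (symmetric group of order 6)

Compute the discriminant of x^3 + (2)*x^2 + (4)*x + (4): Δ = -176. Since Δ is not a rational square, the Galois group is not contained in A_3; it must be the full S_3 (irreducibility of the cubic rules out anything smaller).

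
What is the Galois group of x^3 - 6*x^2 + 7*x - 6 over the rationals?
Gal(K/Q) = S_3 (symmetric group of order 6)

Compute the discriminant of x^3 + (-6)*x^2 + (7)*x + (-6): Δ = -1228. Since Δ is not a rational square, the Galois group is not contained in A_3; it must be the full S_3 (irreducibility of the cubic rules out anything smaller).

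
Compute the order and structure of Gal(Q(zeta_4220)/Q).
|Gal(Q(zeta_4220)/Q)| = phi(4220) = 1680; group ≅ (Z/4220Z)^* ≅ Z/2Z × Z/4Z × Z/210Z

The n-th cyclotomic polynomial Φ_4220(x) is the minimal polynomial of zeta_4220 over Q and has degree phi(4220) = 1680. So Q(zeta_4220) is a degree-1680 Galois extension with Galois group (Z/4220Z)^*. By CRT, (Z/4220Z)^* ≅ (Z/4Z)^* × (Z/5Z)^* × (Z/211Z)^*. Each prime-power unit group is (Z/4Z)^* ≅ Z/2Z; (Z/5Z)^* ≅ Z/4Z; (Z/211Z)^* ≅ Z/210Z. Hence Gal(Q(zeta_4220)/Q) ≅ Z/2Z × Z/4Z × Z/210Z.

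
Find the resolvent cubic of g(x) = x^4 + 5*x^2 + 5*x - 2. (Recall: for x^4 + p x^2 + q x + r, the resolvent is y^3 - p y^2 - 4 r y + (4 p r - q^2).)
h(y) = y^3 - 5*y^2 + 8*y - 65

Identify coefficients: p = 5, q = 5, r = -2.
Plug into h(y) = y^3 - p y^2 - 4 r y + (4 p r - q^2):
  h(y) = y^3 - (5) y^2 - 4*(-2) y + (4*(5)*(-2) - (5)^2)
       = y^3 + (-5) y^2 + (8) y + (-65).
Simplifying: h(y) = y^3 - 5*y^2 + 8*y - 65.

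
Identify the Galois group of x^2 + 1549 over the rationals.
Gal(K/Q) = Z/2Z (cyclic of order 2)

x^2 + 1549 is irreducible over Q since -1549 is not a rational square. The splitting field Q(sqrt(-1549)) has degree 2 over Q, and its unique nontrivial automorphism is sqrt(-1549) ↦ -sqrt(-1549). Hence Gal(Q(sqrt(-1549))/Q) = Z/2Z.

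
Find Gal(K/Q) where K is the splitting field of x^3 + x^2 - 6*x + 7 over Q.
Gal(K/Q) = S_3 (symmetric group of order 6)

Compute the discriminant of x^3 + (1)*x^2 + (-6)*x + (7): Δ = -1207. Since Δ is not a rational square, the Galois group is not contained in A_3; it must be the full S_3 (irreducibility of the cubic rules out anything smaller).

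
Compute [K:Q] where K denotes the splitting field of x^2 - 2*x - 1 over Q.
[K:Q] = 2

The discriminant of x^2 + (-2)*x + (-1) is b^2 - 4c = 4 - (-4) = 8. Since 8 is not a perfect square in Q, the polynomial is irreducible over Q. Its two roots generate a degree-2 extension, so [K:Q] = 2.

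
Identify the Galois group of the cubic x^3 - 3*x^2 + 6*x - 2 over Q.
Gal(K/Q) = S_3 (symmetric group of order 6)

Compute the discriminant of x^3 + (-3)*x^2 + (6)*x + (-2): Δ = -216. Since Δ is not a rational square, the Galois group is not contained in A_3; it must be the full S_3 (irreducibility of the cubic rules out anything smaller).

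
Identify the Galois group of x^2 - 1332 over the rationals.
Gal(K/Q) = Z/2Z (cyclic of order 2)

x^2 - 1332 is irreducible over Q since 1332 is not a rational square. The splitting field Q(sqrt(1332)) has degree 2 over Q, and its unique nontrivial automorphism is sqrt(1332) ↦ -sqrt(1332). Hence Gal(Q(sqrt(1332))/Q) = Z/2Z.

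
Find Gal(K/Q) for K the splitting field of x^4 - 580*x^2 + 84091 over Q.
Gal(K/Q) = V_4 (Klein four-group, Z/2Z × Z/2Z)

f factors as (x^2 - 287)(x^2 - 293), so the splitting field is K = Q(sqrt(287), sqrt(293)). The elements 287, 293, 84091 are all non-squares in Q, so sqrt(287) and sqrt(293) generate independent quadratic extensions. Thus [K:Q] = 4 and Gal(K/Q) is generated by the two order-2 automorphisms sqrt(287) ↦ -sqrt(287) and sqrt(293) ↦ -sqrt(293), giving V_4.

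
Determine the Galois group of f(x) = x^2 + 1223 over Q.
Gal(K/Q) = Z/2Z (cyclic of order 2)

x^2 + 1223 is irreducible over Q since -1223 is not a rational square. The splitting field Q(sqrt(-1223)) has degree 2 over Q, and its unique nontrivial automorphism is sqrt(-1223) ↦ -sqrt(-1223). Hence Gal(Q(sqrt(-1223))/Q) = Z/2Z.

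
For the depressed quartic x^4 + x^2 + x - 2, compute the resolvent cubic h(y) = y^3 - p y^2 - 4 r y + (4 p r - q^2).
h(y) = y^3 - y^2 + 8*y - 9

Identify coefficients: p = 1, q = 1, r = -2.
Plug into h(y) = y^3 - p y^2 - 4 r y + (4 p r - q^2):
  h(y) = y^3 - (1) y^2 - 4*(-2) y + (4*(1)*(-2) - (1)^2)
       = y^3 + (-1) y^2 + (8) y + (-9).
Simplifying: h(y) = y^3 - y^2 + 8*y - 9.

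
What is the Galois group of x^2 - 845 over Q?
Gal(K/Q) = Z/2Z (cyclic of order 2)

x^2 - 845 is irreducible over Q since 845 is not a rational square. The splitting field Q(sqrt(845)) has degree 2 over Q, and its unique nontrivial automorphism is sqrt(845) ↦ -sqrt(845). Hence Gal(Q(sqrt(845))/Q) = Z/2Z.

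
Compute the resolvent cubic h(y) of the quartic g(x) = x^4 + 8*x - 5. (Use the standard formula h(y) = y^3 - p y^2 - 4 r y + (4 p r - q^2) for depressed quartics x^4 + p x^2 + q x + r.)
h(y) = y^3 + 20*y - 64

Identify coefficients: p = 0, q = 8, r = -5.
Plug into h(y) = y^3 - p y^2 - 4 r y + (4 p r - q^2):
  h(y) = y^3 - (0) y^2 - 4*(-5) y + (4*(0)*(-5) - (8)^2)
       = y^3 + (0) y^2 + (20) y + (-64).
Simplifying: h(y) = y^3 + 20*y - 64.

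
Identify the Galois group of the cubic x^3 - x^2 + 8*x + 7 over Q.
Gal(K/Q) = S_3 (symmetric group of order 6)

Compute the discriminant of x^3 + (-1)*x^2 + (8)*x + (7): Δ = -4287. Since Δ is not a rational square, the Galois group is not contained in A_3; it must be the full S_3 (irreducibility of the cubic rules out anything smaller).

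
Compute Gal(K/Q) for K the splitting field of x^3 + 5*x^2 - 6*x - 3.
Gal(K/Q) = S_3 (symmetric group of order 6)

Compute the discriminant of x^3 + (5)*x^2 + (-6)*x + (-3): Δ = 4641. Since Δ is not a rational square, the Galois group is not contained in A_3; it must be the full S_3 (irreducibility of the cubic rules out anything smaller).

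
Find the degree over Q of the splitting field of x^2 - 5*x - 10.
[K:Q] = 2

The discriminant of x^2 + (-5)*x + (-10) is b^2 - 4c = 25 - (-40) = 65. Since 65 is not a perfect square in Q, the polynomial is irreducible over Q. Its two roots generate a degree-2 extension, so [K:Q] = 2.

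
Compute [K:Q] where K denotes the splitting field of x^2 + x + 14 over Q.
[K:Q] = 2

The discriminant of x^2 + (1)*x + (14) is b^2 - 4c = 1 - (56) = -55. Since -55 is not a perfect square in Q, the polynomial is irreducible over Q. Its two roots generate a degree-2 extension, so [K:Q] = 2.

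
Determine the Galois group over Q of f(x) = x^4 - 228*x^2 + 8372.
Gal(K/Q) = V_4 (Klein four-group, Z/2Z × Z/2Z)

f factors as (x^2 - 182)(x^2 - 46), so the splitting field is K = Q(sqrt(182), sqrt(46)). The elements 182, 46, 8372 are all non-squares in Q, so sqrt(182) and sqrt(46) generate independent quadratic extensions. Thus [K:Q] = 4 and Gal(K/Q) is generated by the two order-2 automorphisms sqrt(182) ↦ -sqrt(182) and sqrt(46) ↦ -sqrt(46), giving V_4.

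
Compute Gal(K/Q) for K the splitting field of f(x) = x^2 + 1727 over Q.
Gal(K/Q) = Z/2Z (cyclic of order 2)

x^2 + 1727 is irreducible over Q since -1727 is not a rational square. The splitting field Q(sqrt(-1727)) has degree 2 over Q, and its unique nontrivial automorphism is sqrt(-1727) ↦ -sqrt(-1727). Hence Gal(Q(sqrt(-1727))/Q) = Z/2Z.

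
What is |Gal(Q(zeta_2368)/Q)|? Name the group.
|Gal(Q(zeta_2368)/Q)| = phi(2368) = 1152; group ≅ (Z/2368Z)^* ≅ Z/2Z × Z/16Z × Z/36Z

The n-th cyclotomic polynomial Φ_2368(x) is the minimal polynomial of zeta_2368 over Q and has degree phi(2368) = 1152. So Q(zeta_2368) is a degree-1152 Galois extension with Galois group (Z/2368Z)^*. By CRT, (Z/2368Z)^* ≅ (Z/64Z)^* × (Z/37Z)^*. Each prime-power unit group is (Z/64Z)^* ≅ Z/2Z × Z/16Z; (Z/37Z)^* ≅ Z/36Z. Hence Gal(Q(zeta_2368)/Q) ≅ Z/2Z × Z/16Z × Z/36Z.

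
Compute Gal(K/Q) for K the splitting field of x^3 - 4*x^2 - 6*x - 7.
Gal(K/Q) = S_3 (symmetric group of order 6)

Compute the discriminant of x^3 + (-4)*x^2 + (-6)*x + (-7): Δ = -4699. Since Δ is not a rational square, the Galois group is not contained in A_3; it must be the full S_3 (irreducibility of the cubic rules out anything smaller).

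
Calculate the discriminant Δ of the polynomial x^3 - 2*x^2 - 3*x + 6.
Δ = 12

For x^3 + a x^2 + b x + c the discriminant is Δ = 18 a b c - 4 a^3 c + a^2 b^2 - 4 b^3 - 27 c^2.
Plug a = -2, b = -3, c = 6:
  18*(-2)*(-3)*(6) - 4*(-2)^3*(6) + (-2)^2*(-3)^2 - 4*(-3)^3 - 27*(6)^2
  = 648 + (192) + 36 + (108) + (-972)
  = 12.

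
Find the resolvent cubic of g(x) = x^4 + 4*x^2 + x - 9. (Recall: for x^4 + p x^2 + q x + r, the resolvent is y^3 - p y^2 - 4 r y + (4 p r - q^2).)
h(y) = y^3 - 4*y^2 + 36*y - 145

Identify coefficients: p = 4, q = 1, r = -9.
Plug into h(y) = y^3 - p y^2 - 4 r y + (4 p r - q^2):
  h(y) = y^3 - (4) y^2 - 4*(-9) y + (4*(4)*(-9) - (1)^2)
       = y^3 + (-4) y^2 + (36) y + (-145).
Simplifying: h(y) = y^3 - 4*y^2 + 36*y - 145.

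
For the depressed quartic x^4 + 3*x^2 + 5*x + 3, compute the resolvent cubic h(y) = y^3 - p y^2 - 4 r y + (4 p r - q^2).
h(y) = y^3 - 3*y^2 - 12*y + 11

Identify coefficients: p = 3, q = 5, r = 3.
Plug into h(y) = y^3 - p y^2 - 4 r y + (4 p r - q^2):
  h(y) = y^3 - (3) y^2 - 4*(3) y + (4*(3)*(3) - (5)^2)
       = y^3 + (-3) y^2 + (-12) y + (11).
Simplifying: h(y) = y^3 - 3*y^2 - 12*y + 11.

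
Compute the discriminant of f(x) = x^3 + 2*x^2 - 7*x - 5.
Δ = 2313

For x^3 + a x^2 + b x + c the discriminant is Δ = 18 a b c - 4 a^3 c + a^2 b^2 - 4 b^3 - 27 c^2.
Plug a = 2, b = -7, c = -5:
  18*(2)*(-7)*(-5) - 4*(2)^3*(-5) + (2)^2*(-7)^2 - 4*(-7)^3 - 27*(-5)^2
  = 1260 + (160) + 196 + (1372) + (-675)
  = 2313.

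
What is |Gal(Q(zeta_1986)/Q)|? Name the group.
|Gal(Q(zeta_1986)/Q)| = phi(1986) = 660; group ≅ (Z/1986Z)^* ≅ Z/2Z × Z/330Z

The n-th cyclotomic polynomial Φ_1986(x) is the minimal polynomial of zeta_1986 over Q and has degree phi(1986) = 660. So Q(zeta_1986) is a degree-660 Galois extension with Galois group (Z/1986Z)^*. By CRT, (Z/1986Z)^* ≅ (Z/2Z)^* × (Z/3Z)^* × (Z/331Z)^*. Each prime-power unit group is (Z/2Z)^* ≅ trivial group (order 1); (Z/3Z)^* ≅ Z/2Z; (Z/331Z)^* ≅ Z/330Z. Hence Gal(Q(zeta_1986)/Q) ≅ Z/2Z × Z/330Z.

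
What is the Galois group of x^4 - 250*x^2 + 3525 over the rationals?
Gal(K/Q) = V_4 (Klein four-group, Z/2Z × Z/2Z)

f factors as (x^2 - 15)(x^2 - 235), so the splitting field is K = Q(sqrt(15), sqrt(235)). The elements 15, 235, 3525 are all non-squares in Q, so sqrt(15) and sqrt(235) generate independent quadratic extensions. Thus [K:Q] = 4 and Gal(K/Q) is generated by the two order-2 automorphisms sqrt(15) ↦ -sqrt(15) and sqrt(235) ↦ -sqrt(235), giving V_4.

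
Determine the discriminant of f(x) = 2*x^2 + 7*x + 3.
Δ = 25

For a quadratic a x^2 + b x + c the discriminant is Δ = b^2 - 4ac = (7)^2 - 4*(2)*(3) = 49 - (24) = 25.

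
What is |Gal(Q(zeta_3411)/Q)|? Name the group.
|Gal(Q(zeta_3411)/Q)| = phi(3411) = 2268; group ≅ (Z/3411Z)^* ≅ Z/6Z × Z/378Z

The n-th cyclotomic polynomial Φ_3411(x) is the minimal polynomial of zeta_3411 over Q and has degree phi(3411) = 2268. So Q(zeta_3411) is a degree-2268 Galois extension with Galois group (Z/3411Z)^*. By CRT, (Z/3411Z)^* ≅ (Z/9Z)^* × (Z/379Z)^*. Each prime-power unit group is (Z/9Z)^* ≅ Z/6Z; (Z/379Z)^* ≅ Z/378Z. Hence Gal(Q(zeta_3411)/Q) ≅ Z/6Z × Z/378Z.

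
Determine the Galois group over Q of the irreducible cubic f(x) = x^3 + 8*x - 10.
Gal(K/Q) = S_3 (symmetric group of order 6)

Compute the discriminant of x^3 + (0)*x^2 + (8)*x + (-10): Δ = -4748. Since Δ is not a rational square, the Galois group is not contained in A_3; it must be the full S_3 (irreducibility of the cubic rules out anything smaller).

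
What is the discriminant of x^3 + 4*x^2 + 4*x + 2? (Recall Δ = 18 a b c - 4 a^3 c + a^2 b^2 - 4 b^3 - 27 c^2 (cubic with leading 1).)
Δ = -44

For x^3 + a x^2 + b x + c the discriminant is Δ = 18 a b c - 4 a^3 c + a^2 b^2 - 4 b^3 - 27 c^2.
Plug a = 4, b = 4, c = 2:
  18*(4)*(4)*(2) - 4*(4)^3*(2) + (4)^2*(4)^2 - 4*(4)^3 - 27*(2)^2
  = 576 + (-512) + 256 + (-256) + (-108)
  = -44.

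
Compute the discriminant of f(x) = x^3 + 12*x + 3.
Δ = -7155

For a depressed cubic x^3 + p x + q the discriminant is Δ = -4 p^3 - 27 q^2 = -4*(12)^3 - 27*(3)^2 = -6912 - 243 = -7155.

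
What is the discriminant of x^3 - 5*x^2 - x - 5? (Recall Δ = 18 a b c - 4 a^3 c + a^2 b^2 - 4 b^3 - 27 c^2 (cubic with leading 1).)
Δ = -3596

For x^3 + a x^2 + b x + c the discriminant is Δ = 18 a b c - 4 a^3 c + a^2 b^2 - 4 b^3 - 27 c^2.
Plug a = -5, b = -1, c = -5:
  18*(-5)*(-1)*(-5) - 4*(-5)^3*(-5) + (-5)^2*(-1)^2 - 4*(-1)^3 - 27*(-5)^2
  = -450 + (-2500) + 25 + (4) + (-675)
  = -3596.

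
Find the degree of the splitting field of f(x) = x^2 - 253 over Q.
[K:Q] = 2

The polynomial x^2 - 253 is irreducible over Q since 253 is not a perfect square. Its splitting field is Q(sqrt(253)), which has degree 2 over Q.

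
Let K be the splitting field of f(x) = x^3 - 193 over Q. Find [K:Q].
[K:Q] = 6

x^3 - 193 has one real root r = 193^(1/3) and two complex roots r*zeta_3, r*zeta_3^2 where zeta_3 = e^(2*pi*i/3). The splitting field is Q(r, zeta_3). [Q(r):Q] = 3 and [Q(zeta_3):Q] = 2 with gcd = 1, so [Q(r, zeta_3):Q] = 3 * 2 = 6.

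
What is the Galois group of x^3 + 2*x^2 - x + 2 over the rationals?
Gal(K/Q) = S_3 (symmetric group of order 6)

Compute the discriminant of x^3 + (2)*x^2 + (-1)*x + (2): Δ = -236. Since Δ is not a rational square, the Galois group is not contained in A_3; it must be the full S_3 (irreducibility of the cubic rules out anything smaller).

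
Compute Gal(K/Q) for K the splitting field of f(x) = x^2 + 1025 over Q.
Gal(K/Q) = Z/2Z (cyclic of order 2)

x^2 + 1025 is irreducible over Q since -1025 is not a rational square. The splitting field Q(sqrt(-1025)) has degree 2 over Q, and its unique nontrivial automorphism is sqrt(-1025) ↦ -sqrt(-1025). Hence Gal(Q(sqrt(-1025))/Q) = Z/2Z.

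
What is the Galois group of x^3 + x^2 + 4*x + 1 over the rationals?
Gal(K/Q) = S_3 (symmetric group of order 6)

Compute the discriminant of x^3 + (1)*x^2 + (4)*x + (1): Δ = -199. Since Δ is not a rational square, the Galois group is not contained in A_3; it must be the full S_3 (irreducibility of the cubic rules out anything smaller).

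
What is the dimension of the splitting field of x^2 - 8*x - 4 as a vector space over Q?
[K:Q] = 2

The discriminant of x^2 + (-8)*x + (-4) is b^2 - 4c = 64 - (-16) = 80. Since 80 is not a perfect square in Q, the polynomial is irreducible over Q. Its two roots generate a degree-2 extension, so [K:Q] = 2.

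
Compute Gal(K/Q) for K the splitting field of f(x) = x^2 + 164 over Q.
Gal(K/Q) = Z/2Z (cyclic of order 2)

x^2 + 164 is irreducible over Q since -164 is not a rational square. The splitting field Q(sqrt(-164)) has degree 2 over Q, and its unique nontrivial automorphism is sqrt(-164) ↦ -sqrt(-164). Hence Gal(Q(sqrt(-164))/Q) = Z/2Z.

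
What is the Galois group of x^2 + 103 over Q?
Gal(K/Q) = Z/2Z (cyclic of order 2)

x^2 + 103 is irreducible over Q since -103 is not a rational square. The splitting field Q(sqrt(-103)) has degree 2 over Q, and its unique nontrivial automorphism is sqrt(-103) ↦ -sqrt(-103). Hence Gal(Q(sqrt(-103))/Q) = Z/2Z.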